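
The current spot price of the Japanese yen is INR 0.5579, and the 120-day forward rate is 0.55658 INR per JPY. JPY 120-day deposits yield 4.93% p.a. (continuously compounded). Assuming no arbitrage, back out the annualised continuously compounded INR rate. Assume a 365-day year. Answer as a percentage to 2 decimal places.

T = 120/365 years.
CIP gives F = S · g_INR/g_JPY, so g_INR/g_JPY = 0.55658/0.5579 = 0.9976340.
The JPY side grows by e^(0.0493×120/365) = 1.0163403.
That pins the INR growth at 1.0139356.
Take logs: ln 1.0139356 / (120/365) = 0.042095, so 4.21%.

4.21%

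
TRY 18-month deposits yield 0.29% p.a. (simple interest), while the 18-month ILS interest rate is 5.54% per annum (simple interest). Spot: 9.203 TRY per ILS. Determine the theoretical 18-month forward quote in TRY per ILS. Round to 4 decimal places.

8.5339

T = 18/12 years.
TRY growth factor: 1 + 0.0029×18/12 = 1.004350.
ILS growth factor: 1 + 0.0554×18/12 = 1.083100.
CIP: F = S · (grow TRY)/(grow ILS) = 9.203 × 1.004350/1.083100 = 8.533869 TRY per ILS.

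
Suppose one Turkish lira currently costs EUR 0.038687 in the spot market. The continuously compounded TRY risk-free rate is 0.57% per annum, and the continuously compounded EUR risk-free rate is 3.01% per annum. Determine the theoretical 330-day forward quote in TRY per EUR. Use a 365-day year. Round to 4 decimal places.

25.2845

T = 330/365 years.
Growth of 1 EUR over T: e^(0.0301×330/365) = 1.02758737.
Growth of 1 TRY over T: e^(0.0057×330/365) = 1.00516673.
Forward (EUR per TRY) = 0.038687 × 1.02758737 / 1.00516673 = 0.039549929.
Invert for TRY per EUR: 1 / 0.039549929 = 25.2845.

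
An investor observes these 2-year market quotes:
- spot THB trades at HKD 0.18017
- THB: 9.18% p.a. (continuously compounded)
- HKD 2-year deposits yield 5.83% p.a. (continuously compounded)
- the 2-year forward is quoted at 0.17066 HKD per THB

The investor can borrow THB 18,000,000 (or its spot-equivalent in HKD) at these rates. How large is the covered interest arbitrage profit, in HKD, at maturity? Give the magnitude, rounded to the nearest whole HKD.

HKD 46,843

T = 2 years.
Route A — deposit THB, sell forward: 18,000,000 × 1.201535113 × 0.17066 = HKD 3,690,971.68.
Route B — convert at spot, deposit HKD: 18,000,000 × 0.18017 × 1.123669872 = HKD 3,644,128.82.
The quoted forward overvalues THB, so borrow HKD, buy THB at spot, deposit the THB at 9.18%, and sell the proceeds forward at 0.17066.
The gap between the two covered legs is HKD 46,843.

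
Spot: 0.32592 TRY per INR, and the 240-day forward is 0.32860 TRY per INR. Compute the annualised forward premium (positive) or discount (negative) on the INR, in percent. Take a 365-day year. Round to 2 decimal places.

+1.25%

T = 240/365 years.
(F − S)/S = (0.32860 − 0.32592)/0.32592 = 0.0082229.
Annualise by dividing by T: 0.0082229 / (240/365) = 0.012506 → 1.25%.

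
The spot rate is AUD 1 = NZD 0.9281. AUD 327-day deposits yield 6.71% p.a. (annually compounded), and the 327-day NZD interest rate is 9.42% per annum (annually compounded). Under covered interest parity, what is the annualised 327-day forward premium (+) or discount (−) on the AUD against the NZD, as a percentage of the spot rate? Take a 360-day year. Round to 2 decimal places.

+2.54%

T = 327/360 years.
No-arbitrage forward: 0.9281 × 1.0852076 / 1.0607661 = 0.9494847 NZD/AUD.
(F − S)/S ÷ T = (0.9494847 − 0.9281)/0.9281/(327/360) = 0.025367 → 2.54%.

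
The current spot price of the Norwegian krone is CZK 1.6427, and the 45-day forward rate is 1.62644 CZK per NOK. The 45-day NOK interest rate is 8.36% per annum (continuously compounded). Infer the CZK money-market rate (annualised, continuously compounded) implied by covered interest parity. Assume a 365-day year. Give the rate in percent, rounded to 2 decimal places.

0.29%

T = 45/365 years.
CIP gives F = S · g_CZK/g_NOK, so g_CZK/g_NOK = 1.62644/1.6427 = 0.9901017.
NOK growth factor: e^(0.0836×45/365) = 1.0103601.
Hence g_CZK = 1.0003593.
r = ln(1.0003593)/(45/365) = 0.002914 → 0.29%.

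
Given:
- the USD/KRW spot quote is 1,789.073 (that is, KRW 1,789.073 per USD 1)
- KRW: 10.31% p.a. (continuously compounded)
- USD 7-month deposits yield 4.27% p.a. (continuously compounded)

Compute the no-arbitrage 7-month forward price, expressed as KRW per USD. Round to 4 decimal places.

1853.2316

T = 7/12 years.
KRW accumulates by e^(0.1031×7/12) = 1.061986984.
USD accumulates by e^(0.0427×7/12) = 1.0252211376.
Forward (KRW per USD) = 1789.073 × 1.061986984 / 1.0252211376 = 1853.231629.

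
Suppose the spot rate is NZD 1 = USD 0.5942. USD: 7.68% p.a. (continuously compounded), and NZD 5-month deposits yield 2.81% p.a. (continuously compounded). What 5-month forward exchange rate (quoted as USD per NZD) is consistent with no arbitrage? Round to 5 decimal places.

T = 5/12 years.
Growth of 1 USD over T: e^(0.0768×5/12) = 1.0325175.
Growth of 1 NZD over T: e^(0.0281×5/12) = 1.0117771.
CIP: F = S · (grow USD)/(grow NZD) = 0.5942 × 1.0325175/1.0117771 = 0.6063805 USD per NZD.

0.60638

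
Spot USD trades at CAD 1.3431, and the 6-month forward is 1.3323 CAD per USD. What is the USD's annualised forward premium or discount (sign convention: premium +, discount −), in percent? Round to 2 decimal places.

-1.61%

T = 6/12 years.
Period premium: (1.3323 − 1.3431)/1.3431 = -0.0080411.
×(1/T) gives -1.61% p.a.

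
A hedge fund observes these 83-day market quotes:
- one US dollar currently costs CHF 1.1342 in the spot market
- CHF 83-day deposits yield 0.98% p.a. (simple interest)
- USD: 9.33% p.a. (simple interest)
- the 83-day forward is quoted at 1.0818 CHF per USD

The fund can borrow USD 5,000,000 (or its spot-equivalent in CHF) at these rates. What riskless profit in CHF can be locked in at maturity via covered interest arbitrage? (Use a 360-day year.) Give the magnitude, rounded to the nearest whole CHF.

T = 83/360 years.
Keep in USD, deliver into the forward: 5,000,000·1.021510833·1.0818 = CHF 5,525,352.10.
Swap to CHF now, deposit: 5,000,000·1.1342·1.002259444 = CHF 5,683,813.31.
The quoted forward undervalues USD, so borrow USD, convert to CHF at spot, deposit the CHF at 0.98%, and buy USD forward at 1.0818 to cover the loan.
Profit = 5,683,813.31 − 5,525,352.10 = CHF 158,461.

CHF 158,461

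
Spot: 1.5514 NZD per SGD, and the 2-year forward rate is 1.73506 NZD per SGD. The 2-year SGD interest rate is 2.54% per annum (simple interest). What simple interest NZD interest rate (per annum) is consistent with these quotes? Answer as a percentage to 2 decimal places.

T = 2 years.
By CIP, F/S equals the NZD-to-SGD growth ratio: 1.73506/1.5514 = 1.1183834.
SGD growth factor: 1 + 0.0254×2 = 1.050800.
That pins the NZD growth at 1.1751973.
(1.1751973 − 1)/T = 0.087599, i.e. 8.76%.

8.76%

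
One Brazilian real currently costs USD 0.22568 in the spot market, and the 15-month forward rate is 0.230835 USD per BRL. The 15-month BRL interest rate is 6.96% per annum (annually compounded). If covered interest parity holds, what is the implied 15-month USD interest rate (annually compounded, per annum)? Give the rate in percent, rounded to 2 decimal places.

8.91%

T = 15/12 years.
F/S = 0.230835/0.22568 = 1.0228421 = (growth of USD) / (growth of BRL).
BRL growth factor: (1 + 0.0696)^(15/12) = 1.0877441.
So the USD growth factor = 1.1125905.
r = 1.1125905^(12/15) − 1 = 0.089101 → 8.91%.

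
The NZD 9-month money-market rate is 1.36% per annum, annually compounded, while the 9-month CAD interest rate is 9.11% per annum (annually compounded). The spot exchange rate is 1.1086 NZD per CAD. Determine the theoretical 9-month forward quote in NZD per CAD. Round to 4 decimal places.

1.0490

T = 9/12 years.
Growth of 1 NZD over T: (1 + 0.0136)^(9/12) = 1.0101828.
Growth of 1 CAD over T: (1 + 0.0911)^(9/12) = 1.0675751.
CIP: F = S · (grow NZD)/(grow CAD) = 1.1086 × 1.0101828/1.0675751 = 1.049002 NZD per CAD.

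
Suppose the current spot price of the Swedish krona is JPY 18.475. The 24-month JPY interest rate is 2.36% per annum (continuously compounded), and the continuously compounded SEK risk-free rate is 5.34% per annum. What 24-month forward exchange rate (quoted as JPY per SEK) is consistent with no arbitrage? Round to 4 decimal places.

17.4061

T = 2 years.
JPY growth factor: e^(0.0236×2) = 1.04833165.
SEK growth factor: e^(0.0534×2) = 1.11271169.
So F = 18.475 × 1.04833165 / 1.11271169 = 17.406061 (JPY/SEK).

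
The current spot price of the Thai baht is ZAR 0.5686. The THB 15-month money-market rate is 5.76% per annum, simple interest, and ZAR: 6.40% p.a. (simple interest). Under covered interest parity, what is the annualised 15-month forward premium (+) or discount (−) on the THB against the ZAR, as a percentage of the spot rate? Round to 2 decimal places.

+0.60%

T = 15/12 years.
CIP forward (ZAR per THB) = 0.5686 × 1.080000/1.072000 = 0.5728433.
Annualised premium = (F − S)/S × (1/T) = (0.5728433 − 0.5686)/0.5686 ÷ (15/12) = 0.60%.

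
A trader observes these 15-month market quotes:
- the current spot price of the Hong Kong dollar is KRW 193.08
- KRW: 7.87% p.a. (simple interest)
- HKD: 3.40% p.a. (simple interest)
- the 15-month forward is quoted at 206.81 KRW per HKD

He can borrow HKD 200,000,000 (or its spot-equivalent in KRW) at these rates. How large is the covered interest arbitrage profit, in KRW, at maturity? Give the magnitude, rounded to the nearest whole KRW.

T = 15/12 years.
Invest the HKD and cover forward: 200,000,000 × 1.042500 × 206.81 = KRW 43,119,885,000.00.
Convert at spot and invest in KRW: 200,000,000 × 193.08 × 1.098375 = KRW 42,414,849,000.00.
The quoted forward overvalues HKD, so borrow KRW, buy HKD at spot, deposit the HKD at 3.40%, and sell the proceeds forward at 206.81.
Arbitrage profit = |43,119,885,000.00 − 42,414,849,000.00| = KRW 705,036,000.

KRW 705,036,000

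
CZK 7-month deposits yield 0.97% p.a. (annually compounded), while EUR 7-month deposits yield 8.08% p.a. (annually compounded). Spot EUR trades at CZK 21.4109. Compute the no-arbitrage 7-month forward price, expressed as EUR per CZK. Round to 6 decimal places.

T = 7/12 years.
CZK growth factor: (1 + 0.0097)^(7/12) = 1.005647.
EUR accumulates by (1 + 0.0808)^(7/12) = 1.0463688.
CIP: F = S · (grow CZK)/(grow EUR) = 21.4109 × 1.005647/1.0463688 = 20.57765 CZK per EUR.
Invert for EUR per CZK: 1 / 20.57765 = 0.048596.

0.048596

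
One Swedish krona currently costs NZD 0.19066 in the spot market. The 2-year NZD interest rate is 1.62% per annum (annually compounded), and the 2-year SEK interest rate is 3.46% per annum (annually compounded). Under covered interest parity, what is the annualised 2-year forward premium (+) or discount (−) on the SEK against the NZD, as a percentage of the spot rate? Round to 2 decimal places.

T = 2 years.
No-arbitrage forward: 0.19066 × 1.0326624 / 1.0703972 = 0.18393865 NZD/SEK.
Annualised premium = (F − S)/S × (1/T) = (0.18393865 − 0.19066)/0.19066 ÷ 2 = -1.76%.

-1.76%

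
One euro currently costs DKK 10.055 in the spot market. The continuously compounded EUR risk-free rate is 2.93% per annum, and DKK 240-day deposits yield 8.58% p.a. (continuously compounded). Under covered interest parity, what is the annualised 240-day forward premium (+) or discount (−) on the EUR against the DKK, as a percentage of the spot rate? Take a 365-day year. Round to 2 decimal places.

+5.76%

T = 240/365 years.
F = S · g_DKK/g_EUR = 10.055 × 1.0580382/1.0194525 = 10.435576.
Annualised premium = (F − S)/S × (1/T) = (10.435576 − 10.055)/10.055 ÷ (240/365) = 5.76%.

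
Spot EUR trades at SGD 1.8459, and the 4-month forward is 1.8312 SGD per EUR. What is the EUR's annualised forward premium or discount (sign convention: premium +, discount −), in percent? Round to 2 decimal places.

-2.39%

T = 4/12 years.
(F − S)/S = (1.8312 − 1.8459)/1.8459 = -0.0079636.
×(1/T) gives -2.39% p.a.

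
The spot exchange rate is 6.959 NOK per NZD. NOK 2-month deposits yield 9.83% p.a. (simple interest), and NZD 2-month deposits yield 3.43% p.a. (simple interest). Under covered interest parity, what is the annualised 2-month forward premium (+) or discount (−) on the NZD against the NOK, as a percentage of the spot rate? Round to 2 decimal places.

+6.36%

T = 2/12 years.
F = S · g_NOK/g_NZD = 6.959 × 1.0163833/1.0057167 = 7.032807.
(F − S)/S ÷ T = (7.032807 − 6.959)/6.959/(2/12) = 0.063636 → 6.36%.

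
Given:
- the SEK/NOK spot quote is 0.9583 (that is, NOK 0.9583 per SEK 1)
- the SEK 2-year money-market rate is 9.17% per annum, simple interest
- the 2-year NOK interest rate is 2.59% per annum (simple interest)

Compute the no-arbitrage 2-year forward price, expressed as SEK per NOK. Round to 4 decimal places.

1.1741

T = 2 years.
NOK growth factor: 1 + 0.0259×2 = 1.051800.
SEK growth factor: 1 + 0.0917×2 = 1.183400.
Forward (NOK per SEK) = 0.9583 × 1.051800 / 1.183400 = 0.8517322.
Invert for SEK per NOK: 1 / 0.8517322 = 1.1741.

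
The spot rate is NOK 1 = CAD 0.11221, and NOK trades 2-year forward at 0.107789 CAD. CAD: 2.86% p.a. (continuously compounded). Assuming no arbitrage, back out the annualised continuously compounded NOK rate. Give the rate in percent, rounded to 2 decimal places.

T = 2 years.
By CIP, F/S equals the CAD-to-NOK growth ratio: 0.107789/0.11221 = 0.9606007.
The CAD side grows by e^(0.0286×2) = 1.0588676.
So the NOK growth factor = 1.1022973.
Take logs: ln 1.1022973 / 2 = 0.048698, so 4.87%.

4.87%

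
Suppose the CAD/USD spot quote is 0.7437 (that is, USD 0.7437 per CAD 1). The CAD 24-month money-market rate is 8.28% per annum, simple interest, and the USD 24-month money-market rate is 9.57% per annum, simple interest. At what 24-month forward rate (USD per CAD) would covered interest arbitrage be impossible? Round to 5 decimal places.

T = 2 years.
USD growth factor: 1 + 0.0957×2 = 1.191400.
CAD accumulates by 1 + 0.0828×2 = 1.165600.
Forward (USD per CAD) = 0.7437 × 1.191400 / 1.165600 = 0.7601614.

0.76016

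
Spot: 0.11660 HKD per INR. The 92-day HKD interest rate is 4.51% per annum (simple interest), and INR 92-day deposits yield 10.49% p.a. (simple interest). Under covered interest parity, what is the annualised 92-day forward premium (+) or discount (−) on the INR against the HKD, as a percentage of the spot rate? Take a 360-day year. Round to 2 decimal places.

T = 92/360 years.
No-arbitrage forward: 0.1166 × 1.0115256 / 1.0268078 = 0.11486462 HKD/INR.
(F − S)/S ÷ T = (0.11486462 − 0.1166)/0.1166/(92/360) = -0.058239 → -5.82%.

-5.82%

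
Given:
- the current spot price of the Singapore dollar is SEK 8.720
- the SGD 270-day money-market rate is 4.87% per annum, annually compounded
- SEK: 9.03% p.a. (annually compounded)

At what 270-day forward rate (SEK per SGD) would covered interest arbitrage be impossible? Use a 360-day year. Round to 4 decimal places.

T = 270/360 years.
SEK accumulates by (1 + 0.0903)^(270/360) = 1.0669879.
Growth of 1 SGD over T: (1 + 0.0487)^(270/360) = 1.036307.
Forward (SEK per SGD) = 8.72 × 1.0669879 / 1.036307 = 8.978164.

8.9782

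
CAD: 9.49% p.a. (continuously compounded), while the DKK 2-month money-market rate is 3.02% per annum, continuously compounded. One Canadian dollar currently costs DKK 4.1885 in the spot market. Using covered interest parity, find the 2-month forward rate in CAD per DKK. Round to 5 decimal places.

T = 2/12 years.
DKK accumulates by e^(0.0302×2/12) = 1.005046.
CAD accumulates by e^(0.0949×2/12) = 1.0159424.
So F = 4.1885 × 1.005046 / 1.0159424 = 4.143577 (DKK/CAD).
Invert for CAD per DKK: 1 / 4.143577 = 0.24134.

0.24134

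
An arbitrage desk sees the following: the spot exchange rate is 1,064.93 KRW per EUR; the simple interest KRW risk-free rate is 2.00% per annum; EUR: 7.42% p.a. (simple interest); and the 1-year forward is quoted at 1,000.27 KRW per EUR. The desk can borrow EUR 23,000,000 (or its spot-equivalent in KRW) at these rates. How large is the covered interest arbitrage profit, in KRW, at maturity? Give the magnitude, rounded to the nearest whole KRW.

KRW 269,987,018

T = 1 year.
Keep in EUR, deliver into the forward: 23,000,000·1.074200·1000.27 = KRW 24,713,270,782.00.
Swap to KRW now, deposit: 23,000,000·1064.93·1.020000 = KRW 24,983,257,800.00.
The quoted forward undervalues EUR, so borrow EUR, convert to KRW at spot, deposit the KRW at 2.00%, and buy EUR forward at 1,000.27 to cover the loan.
Arbitrage profit = |24,713,270,782.00 − 24,983,257,800.00| = KRW 269,987,018.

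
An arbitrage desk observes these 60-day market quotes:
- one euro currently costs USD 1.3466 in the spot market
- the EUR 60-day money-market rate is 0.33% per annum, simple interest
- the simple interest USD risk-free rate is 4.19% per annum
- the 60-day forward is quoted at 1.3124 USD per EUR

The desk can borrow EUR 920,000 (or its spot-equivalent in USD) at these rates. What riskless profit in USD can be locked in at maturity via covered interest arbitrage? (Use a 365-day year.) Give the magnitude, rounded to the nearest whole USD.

USD 39,342

T = 60/365 years.
Invest the EUR and cover forward: 920,000 × 1.000542466 × 1.3124 = USD 1,208,062.98.
Convert at spot and invest in USD: 920,000 × 1.3466 × 1.006887671 = USD 1,247,404.94.
The quoted forward undervalues EUR, so borrow EUR, convert to USD at spot, deposit the USD at 4.19%, and buy EUR forward at 1.3124 to cover the loan.
Arbitrage profit = |1,208,062.98 − 1,247,404.94| = USD 39,342.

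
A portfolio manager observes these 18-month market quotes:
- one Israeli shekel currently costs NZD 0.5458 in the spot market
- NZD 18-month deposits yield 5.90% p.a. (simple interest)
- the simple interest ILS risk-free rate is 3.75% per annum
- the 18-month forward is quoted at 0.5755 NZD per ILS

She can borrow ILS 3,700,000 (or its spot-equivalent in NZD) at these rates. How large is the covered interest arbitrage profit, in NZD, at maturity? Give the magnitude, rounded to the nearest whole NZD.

NZD 50,944

T = 18/12 years.
Invest the ILS and cover forward: 3,700,000 × 1.056250 × 0.5755 = NZD 2,249,125.94.
Convert at spot and invest in NZD: 3,700,000 × 0.5458 × 1.088500 = NZD 2,198,182.21.
The quoted forward overvalues ILS, so borrow NZD, buy ILS at spot, deposit the ILS at 3.75%, and sell the proceeds forward at 0.5755.
Arbitrage profit = |2,249,125.94 − 2,198,182.21| = NZD 50,944.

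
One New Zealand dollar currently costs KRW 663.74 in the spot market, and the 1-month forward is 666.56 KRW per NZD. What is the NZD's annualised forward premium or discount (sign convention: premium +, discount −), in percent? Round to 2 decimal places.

+5.10%

T = 1/12 years.
(F − S)/S = (666.56 − 663.74)/663.74 = 0.0042487.
Annualise by dividing by T: 0.0042487 / (1/12) = 0.050984 → 5.10%.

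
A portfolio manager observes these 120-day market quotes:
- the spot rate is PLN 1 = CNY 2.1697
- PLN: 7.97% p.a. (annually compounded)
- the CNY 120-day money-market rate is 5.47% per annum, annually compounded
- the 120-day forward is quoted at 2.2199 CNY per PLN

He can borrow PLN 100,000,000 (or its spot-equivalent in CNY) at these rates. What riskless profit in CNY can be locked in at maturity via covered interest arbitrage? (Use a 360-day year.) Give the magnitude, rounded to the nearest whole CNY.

T = 120/360 years.
Route A — deposit PLN, sell forward: 100,000,000 × 1.02589056054 × 2.2199 = CNY 227,737,445.53.
Route B — convert at spot, deposit CNY: 100,000,000 × 2.1697 × 1.01791062757 = CNY 220,856,068.86.
The quoted forward overvalues PLN, so borrow CNY, buy PLN at spot, deposit the PLN at 7.97%, and sell the proceeds forward at 2.2199.
Profit = 227,737,445.53 − 220,856,068.86 = CNY 6,881,377.

CNY 6,881,377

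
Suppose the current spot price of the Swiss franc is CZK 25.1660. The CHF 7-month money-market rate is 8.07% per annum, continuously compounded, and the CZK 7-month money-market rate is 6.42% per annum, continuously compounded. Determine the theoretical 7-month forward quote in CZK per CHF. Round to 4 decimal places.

T = 7/12 years.
CZK accumulates by e^(0.0642×7/12) = 1.03816009.
CHF growth factor: e^(0.0807×7/12) = 1.04820062.
So F = 25.166 × 1.03816009 / 1.04820062 = 24.924939 (CZK/CHF).

24.9249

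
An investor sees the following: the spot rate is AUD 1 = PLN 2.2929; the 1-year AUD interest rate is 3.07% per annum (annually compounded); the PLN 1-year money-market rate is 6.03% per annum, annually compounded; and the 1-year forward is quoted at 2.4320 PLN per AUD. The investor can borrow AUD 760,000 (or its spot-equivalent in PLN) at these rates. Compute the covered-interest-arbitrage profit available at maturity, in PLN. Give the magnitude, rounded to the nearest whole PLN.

PLN 57,380

T = 1 year.
Route A — deposit AUD, sell forward: 760,000 × 1.030700 × 2.4320 = PLN 1,905,063.42.
Route B — convert at spot, deposit PLN: 760,000 × 2.2929 × 1.060300 = PLN 1,847,683.02.
The quoted forward overvalues AUD, so borrow PLN, buy AUD at spot, deposit the AUD at 3.07%, and sell the proceeds forward at 2.4320.
Profit = 1,905,063.42 − 1,847,683.02 = PLN 57,380.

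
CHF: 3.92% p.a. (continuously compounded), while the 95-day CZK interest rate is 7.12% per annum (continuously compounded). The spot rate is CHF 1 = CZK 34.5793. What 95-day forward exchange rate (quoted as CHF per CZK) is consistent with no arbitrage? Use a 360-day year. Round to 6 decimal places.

T = 95/360 years.
CZK growth factor: e^(0.0712×95/360) = 1.0189665.
CHF growth factor: e^(0.0392×95/360) = 1.0103981.
So F = 34.5793 × 1.0189665 / 1.0103981 = 34.87254 (CZK/CHF).
Invert for CHF per CZK: 1 / 34.87254 = 0.028676.

0.028676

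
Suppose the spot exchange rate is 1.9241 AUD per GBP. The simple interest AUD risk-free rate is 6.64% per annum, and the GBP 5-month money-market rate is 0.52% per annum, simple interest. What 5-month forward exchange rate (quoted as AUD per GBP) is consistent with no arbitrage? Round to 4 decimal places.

1.9731

T = 5/12 years.
AUD accumulates by 1 + 0.0664×5/12 = 1.0276667.
GBP growth factor: 1 + 0.0052×5/12 = 1.0021667.
CIP: F = S · (grow AUD)/(grow GBP) = 1.9241 × 1.0276667/1.0021667 = 1.973058 AUD per GBP.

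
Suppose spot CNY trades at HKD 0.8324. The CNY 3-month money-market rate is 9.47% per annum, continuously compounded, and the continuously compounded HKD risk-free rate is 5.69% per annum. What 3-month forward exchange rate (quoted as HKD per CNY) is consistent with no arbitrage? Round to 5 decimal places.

0.82457

T = 3/12 years.
HKD accumulates by e^(0.0569×3/12) = 1.0143267.
CNY growth factor: e^(0.0947×3/12) = 1.0239575.
Forward (HKD per CNY) = 0.8324 × 1.0143267 / 1.0239575 = 0.8245709.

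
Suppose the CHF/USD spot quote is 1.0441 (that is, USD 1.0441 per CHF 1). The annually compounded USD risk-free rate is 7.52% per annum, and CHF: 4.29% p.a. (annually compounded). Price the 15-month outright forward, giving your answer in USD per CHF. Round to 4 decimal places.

T = 15/12 years.
USD accumulates by (1 + 0.0752)^(15/12) = 1.0948675.
CHF accumulates by (1 + 0.0429)^(15/12) = 1.0539095.
So F = 1.0441 × 1.0948675 / 1.0539095 = 1.084677 (USD/CHF).

1.0847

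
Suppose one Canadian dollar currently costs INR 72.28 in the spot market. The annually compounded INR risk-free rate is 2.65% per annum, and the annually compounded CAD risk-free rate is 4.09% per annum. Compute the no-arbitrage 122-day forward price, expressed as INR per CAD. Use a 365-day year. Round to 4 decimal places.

T = 122/365 years.
INR accumulates by (1 + 0.0265)^(122/365) = 1.00878053.
CAD accumulates by (1 + 0.0409)^(122/365) = 1.01348868.
Forward (INR per CAD) = 72.28 × 1.00878053 / 1.01348868 = 71.944224.

71.9442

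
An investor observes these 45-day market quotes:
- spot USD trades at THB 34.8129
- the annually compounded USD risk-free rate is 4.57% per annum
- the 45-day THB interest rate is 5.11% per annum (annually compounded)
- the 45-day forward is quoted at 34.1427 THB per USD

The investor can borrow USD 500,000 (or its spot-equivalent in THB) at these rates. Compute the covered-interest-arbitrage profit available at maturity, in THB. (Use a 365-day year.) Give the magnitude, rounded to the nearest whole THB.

THB 348,069

T = 45/365 years.
Invest the USD and cover forward: 500,000 × 1.0055245008 × 34.1427 = THB 17,165,660.69.
Convert at spot and invest in THB: 500,000 × 34.8129 × 1.0061632317 = THB 17,513,729.98.
The quoted forward undervalues USD, so borrow USD, convert to THB at spot, deposit the THB at 5.11%, and buy USD forward at 34.1427 to cover the loan.
Arbitrage profit = |17,165,660.69 − 17,513,729.98| = THB 348,069.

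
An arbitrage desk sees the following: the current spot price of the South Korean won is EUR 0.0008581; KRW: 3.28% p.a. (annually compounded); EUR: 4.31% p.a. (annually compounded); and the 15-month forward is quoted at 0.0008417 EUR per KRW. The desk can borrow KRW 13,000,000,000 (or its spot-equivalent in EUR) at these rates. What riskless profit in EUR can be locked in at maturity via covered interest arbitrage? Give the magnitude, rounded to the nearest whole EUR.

T = 15/12 years.
Route A — deposit KRW, sell forward: 13,000,000,000 × 1.041166741 × 0.0008417 = EUR 11,392,550.60.
Route B — convert at spot, deposit EUR: 13,000,000,000 × 0.0008581 × 1.0541621817 = EUR 11,759,495.39.
The quoted forward undervalues KRW, so borrow KRW, convert to EUR at spot, deposit the EUR at 4.31%, and buy KRW forward at 0.0008417 to cover the loan.
The gap between the two covered legs is EUR 366,945.

EUR 366,945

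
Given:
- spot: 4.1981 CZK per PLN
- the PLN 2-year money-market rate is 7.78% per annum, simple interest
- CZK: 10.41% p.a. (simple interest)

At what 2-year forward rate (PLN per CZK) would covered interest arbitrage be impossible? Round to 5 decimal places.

0.22783

T = 2 years.
Growth of 1 CZK over T: 1 + 0.1041×2 = 1.208200.
PLN growth factor: 1 + 0.0778×2 = 1.155600.
CIP: F = S · (grow CZK)/(grow PLN) = 4.1981 × 1.208200/1.155600 = 4.389187 CZK per PLN.
Quoted the other way: 1/4.389187 = 0.22783 PLN per CZK.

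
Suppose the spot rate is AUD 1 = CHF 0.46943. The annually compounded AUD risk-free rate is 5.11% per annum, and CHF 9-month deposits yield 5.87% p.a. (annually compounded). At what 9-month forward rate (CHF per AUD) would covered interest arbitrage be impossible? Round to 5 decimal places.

T = 9/12 years.
Growth of 1 CHF over T: (1 + 0.0587)^(9/12) = 1.0437096.
AUD growth factor: (1 + 0.0511)^(9/12) = 1.0380853.
CIP: F = S · (grow CHF)/(grow AUD) = 0.46943 × 1.0437096/1.0380853 = 0.4719734 CHF per AUD.

0.47197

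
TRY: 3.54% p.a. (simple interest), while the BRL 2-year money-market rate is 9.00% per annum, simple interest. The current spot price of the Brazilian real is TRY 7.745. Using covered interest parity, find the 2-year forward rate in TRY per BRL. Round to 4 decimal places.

7.0283

T = 2 years.
TRY growth factor: 1 + 0.0354×2 = 1.070800.
BRL accumulates by 1 + 0.0900×2 = 1.180000.
CIP: F = S · (grow TRY)/(grow BRL) = 7.745 × 1.070800/1.180000 = 7.028259 TRY per BRL.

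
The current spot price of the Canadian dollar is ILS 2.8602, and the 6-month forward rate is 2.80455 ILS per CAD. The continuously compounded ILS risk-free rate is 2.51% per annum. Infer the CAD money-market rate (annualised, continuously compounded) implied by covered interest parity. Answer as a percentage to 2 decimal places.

6.44%

T = 6/12 years.
By CIP, F/S equals the ILS-to-CAD growth ratio: 2.80455/2.8602 = 0.9805433.
ILS growth factor: e^(0.0251×6/12) = 1.0126291.
That pins the CAD growth at 1.0327225.
Take logs: ln 1.0327225 / (6/12) = 0.064397, so 6.44%.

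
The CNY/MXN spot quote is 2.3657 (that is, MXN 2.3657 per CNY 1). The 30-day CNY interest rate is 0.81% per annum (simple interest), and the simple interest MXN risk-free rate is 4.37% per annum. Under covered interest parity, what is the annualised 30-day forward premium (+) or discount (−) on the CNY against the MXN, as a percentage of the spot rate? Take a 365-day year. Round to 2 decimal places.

T = 30/365 years.
No-arbitrage forward: 2.3657 × 1.0035918 / 1.0006658 = 2.3726174 MXN/CNY.
(F − S)/S ÷ T = (2.3726174 − 2.3657)/2.3657/(30/365) = 0.035576 → 3.56%.

+3.56%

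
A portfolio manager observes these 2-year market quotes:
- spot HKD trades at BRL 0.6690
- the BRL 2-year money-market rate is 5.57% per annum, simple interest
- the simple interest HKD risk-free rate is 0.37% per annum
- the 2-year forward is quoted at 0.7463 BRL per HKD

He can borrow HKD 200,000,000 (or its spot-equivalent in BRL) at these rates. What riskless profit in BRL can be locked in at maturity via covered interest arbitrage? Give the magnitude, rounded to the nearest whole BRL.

T = 2 years.
Route A — deposit HKD, sell forward: 200,000,000 × 1.007400 × 0.7463 = BRL 150,364,524.00.
Route B — convert at spot, deposit BRL: 200,000,000 × 0.6690 × 1.111400 = BRL 148,705,320.00.
The quoted forward overvalues HKD, so borrow BRL, buy HKD at spot, deposit the HKD at 0.37%, and sell the proceeds forward at 0.7463.
Arbitrage profit = |150,364,524.00 − 148,705,320.00| = BRL 1,659,204.

BRL 1,659,204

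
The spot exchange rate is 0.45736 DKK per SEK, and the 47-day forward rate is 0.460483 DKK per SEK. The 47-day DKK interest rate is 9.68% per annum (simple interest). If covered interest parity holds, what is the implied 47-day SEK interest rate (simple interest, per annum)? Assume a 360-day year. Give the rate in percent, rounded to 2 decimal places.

4.42%

T = 47/360 years.
F/S = 0.460483/0.45736 = 1.0068283 = (growth of DKK) / (growth of SEK).
DKK growth factor: 1 + 0.0968×47/360 = 1.0126378.
Hence g_SEK = 1.0057701.
r = (1.0057701 − 1)/(47/360) = 0.044197 → 4.42%.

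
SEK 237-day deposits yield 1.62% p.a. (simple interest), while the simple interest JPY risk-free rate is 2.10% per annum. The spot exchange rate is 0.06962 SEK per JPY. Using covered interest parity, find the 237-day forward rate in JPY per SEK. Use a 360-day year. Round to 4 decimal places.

14.4086

T = 237/360 years.
SEK growth factor: 1 + 0.0162×237/360 = 1.010665.
JPY growth factor: 1 + 0.0210×237/360 = 1.013825.
So F = 0.06962 × 1.010665 / 1.013825 = 0.069403001 (SEK/JPY).
Invert for JPY per SEK: 1 / 0.069403001 = 14.4086.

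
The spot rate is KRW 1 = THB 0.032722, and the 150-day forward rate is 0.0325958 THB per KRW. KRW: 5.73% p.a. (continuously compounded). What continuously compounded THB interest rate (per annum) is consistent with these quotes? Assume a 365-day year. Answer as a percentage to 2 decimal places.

T = 150/365 years.
By CIP, F/S equals the THB-to-KRW growth ratio: 0.0325958/0.032722 = 0.9961433.
The KRW side grows by e^(0.0573×150/365) = 1.0238274.
Hence g_THB = 1.0198788.
r = ln(1.0198788)/(150/365) = 0.047897 → 4.79%.

4.79%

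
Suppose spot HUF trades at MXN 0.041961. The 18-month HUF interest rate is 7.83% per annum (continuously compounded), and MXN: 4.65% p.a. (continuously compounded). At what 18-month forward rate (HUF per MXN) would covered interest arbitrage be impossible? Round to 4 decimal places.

T = 18/12 years.
MXN growth factor: e^(0.0465×18/12) = 1.07224009.
Growth of 1 HUF over T: e^(0.0783×18/12) = 1.1246254.
Forward (MXN per HUF) = 0.041961 × 1.07224009 / 1.1246254 = 0.040006447.
Invert for HUF per MXN: 1 / 0.040006447 = 24.9960.

24.9960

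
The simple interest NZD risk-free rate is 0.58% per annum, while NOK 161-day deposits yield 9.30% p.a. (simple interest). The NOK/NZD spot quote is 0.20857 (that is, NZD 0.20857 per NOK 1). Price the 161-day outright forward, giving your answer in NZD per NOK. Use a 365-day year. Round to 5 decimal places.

T = 161/365 years.
NZD growth factor: 1 + 0.0058×161/365 = 1.0025584.
NOK growth factor: 1 + 0.0930×161/365 = 1.0410219.
CIP: F = S · (grow NZD)/(grow NOK) = 0.20857 × 1.0025584/1.0410219 = 0.2008638 NZD per NOK.

0.20086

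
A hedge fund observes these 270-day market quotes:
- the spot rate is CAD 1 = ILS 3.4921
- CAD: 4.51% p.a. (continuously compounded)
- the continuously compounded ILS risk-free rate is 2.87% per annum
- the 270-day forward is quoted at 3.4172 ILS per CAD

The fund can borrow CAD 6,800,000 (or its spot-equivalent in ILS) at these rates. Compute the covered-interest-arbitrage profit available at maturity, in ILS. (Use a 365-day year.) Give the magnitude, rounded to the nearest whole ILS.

T = 270/365 years.
Keep in CAD, deliver into the forward: 6,800,000·1.033924384·3.4172 = ILS 24,025,259.55.
Swap to ILS now, deposit: 6,800,000·3.4921·1.0214570996 = ILS 24,255,806.30.
The quoted forward undervalues CAD, so borrow CAD, convert to ILS at spot, deposit the ILS at 2.87%, and buy CAD forward at 3.4172 to cover the loan.
Arbitrage profit = |24,025,259.55 − 24,255,806.30| = ILS 230,547.

ILS 230,547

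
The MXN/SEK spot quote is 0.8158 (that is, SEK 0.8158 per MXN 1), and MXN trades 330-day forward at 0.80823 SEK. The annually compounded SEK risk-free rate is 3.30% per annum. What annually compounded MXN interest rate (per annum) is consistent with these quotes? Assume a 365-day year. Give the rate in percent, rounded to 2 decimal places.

4.37%

T = 330/365 years.
By CIP, F/S equals the SEK-to-MXN growth ratio: 0.80823/0.8158 = 0.9907208.
SEK growth factor: (1 + 0.0330)^(330/365) = 1.029789.
That pins the MXN growth at 1.0394341.
Annualise: 1.0394341^(365/330) − 1 = 0.043707 = 4.37%.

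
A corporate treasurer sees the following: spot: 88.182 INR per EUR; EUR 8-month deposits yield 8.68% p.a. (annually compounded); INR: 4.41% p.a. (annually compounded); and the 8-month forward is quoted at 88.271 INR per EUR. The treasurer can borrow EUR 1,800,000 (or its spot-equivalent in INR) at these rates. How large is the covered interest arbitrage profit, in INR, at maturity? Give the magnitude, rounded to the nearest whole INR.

T = 8/12 years.
Keep in EUR, deliver into the forward: 1,800,000·1.05706027766·88.271 = INR 167,953,981.98.
Swap to INR now, deposit: 1,800,000·88.182·1.02918803951 = INR 163,360,547.46.
The quoted forward overvalues EUR, so borrow INR, buy EUR at spot, deposit the EUR at 8.68%, and sell the proceeds forward at 88.271.
Profit = 167,953,981.98 − 163,360,547.46 = INR 4,593,435.

INR 4,593,435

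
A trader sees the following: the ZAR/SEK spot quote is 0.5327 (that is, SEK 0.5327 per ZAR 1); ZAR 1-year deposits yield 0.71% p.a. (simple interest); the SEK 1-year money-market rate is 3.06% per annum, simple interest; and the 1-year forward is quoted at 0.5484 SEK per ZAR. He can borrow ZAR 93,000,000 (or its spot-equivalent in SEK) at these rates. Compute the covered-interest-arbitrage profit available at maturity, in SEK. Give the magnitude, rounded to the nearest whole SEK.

T = 1 year.
Invest the ZAR and cover forward: 93,000,000 × 1.007100 × 0.5484 = SEK 51,363,308.52.
Convert at spot and invest in SEK: 93,000,000 × 0.5327 × 1.030600 = SEK 51,057,057.66.
The quoted forward overvalues ZAR, so borrow SEK, buy ZAR at spot, deposit the ZAR at 0.71%, and sell the proceeds forward at 0.5484.
The gap between the two covered legs is SEK 306,251.

SEK 306,251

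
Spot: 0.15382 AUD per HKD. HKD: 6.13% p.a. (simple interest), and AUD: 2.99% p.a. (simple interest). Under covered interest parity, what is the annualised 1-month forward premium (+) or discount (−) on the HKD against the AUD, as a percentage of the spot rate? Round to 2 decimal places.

T = 1/12 years.
F = S · g_AUD/g_HKD = 0.15382 × 1.0024917/1.0051083 = 0.15341956.
(F − S)/S ÷ T = (0.15341956 − 0.15382)/0.15382/(1/12) = -0.031240 → -3.12%.

-3.12%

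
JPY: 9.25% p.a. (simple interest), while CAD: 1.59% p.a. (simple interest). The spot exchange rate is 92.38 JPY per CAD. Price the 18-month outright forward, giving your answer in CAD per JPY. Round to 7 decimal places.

0.0097326

T = 18/12 years.
JPY growth factor: 1 + 0.0925×18/12 = 1.138750.
CAD accumulates by 1 + 0.0159×18/12 = 1.023850.
CIP: F = S · (grow JPY)/(grow CAD) = 92.38 × 1.138750/1.023850 = 102.7472 JPY per CAD.
Invert for CAD per JPY: 1 / 102.7472 = 0.0097326.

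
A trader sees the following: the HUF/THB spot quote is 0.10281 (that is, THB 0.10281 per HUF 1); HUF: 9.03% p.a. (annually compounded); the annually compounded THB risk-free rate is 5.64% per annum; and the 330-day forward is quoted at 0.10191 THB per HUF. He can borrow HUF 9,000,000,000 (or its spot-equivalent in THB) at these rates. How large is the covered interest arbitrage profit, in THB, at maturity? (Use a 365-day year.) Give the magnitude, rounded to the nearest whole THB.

T = 330/365 years.
Route A — deposit HUF, sell forward: 9,000,000,000 × 1.08129877146 × 0.10191 = THB 991,756,420.20.
Route B — convert at spot, deposit THB: 9,000,000,000 × 0.10281 × 1.05085665319 = THB 972,347,152.63.
The quoted forward overvalues HUF, so borrow THB, buy HUF at spot, deposit the HUF at 9.03%, and sell the proceeds forward at 0.10191.
Arbitrage profit = |991,756,420.20 − 972,347,152.63| = THB 19,409,268.

THB 19,409,268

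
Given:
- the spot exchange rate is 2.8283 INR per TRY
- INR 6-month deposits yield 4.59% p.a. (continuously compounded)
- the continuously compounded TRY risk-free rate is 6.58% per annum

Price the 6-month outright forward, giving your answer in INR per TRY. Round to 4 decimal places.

T = 6/12 years.
INR growth factor: e^(0.0459×6/12) = 1.0232154.
Growth of 1 TRY over T: e^(0.0658×6/12) = 1.0334472.
Forward (INR per TRY) = 2.8283 × 1.0232154 / 1.0334472 = 2.800298.

2.8003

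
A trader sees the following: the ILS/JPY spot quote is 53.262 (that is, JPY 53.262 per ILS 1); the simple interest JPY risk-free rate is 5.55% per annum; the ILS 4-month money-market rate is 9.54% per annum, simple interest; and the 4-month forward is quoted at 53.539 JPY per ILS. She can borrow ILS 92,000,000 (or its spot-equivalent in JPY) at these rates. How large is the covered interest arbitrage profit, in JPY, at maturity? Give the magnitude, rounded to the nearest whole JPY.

T = 4/12 years.
Keep in ILS, deliver into the forward: 92,000,000·1.031800·53.539 = JPY 5,082,221,698.40.
Swap to JPY now, deposit: 92,000,000·53.262·1.018500 = JPY 4,990,755,924.00.
The quoted forward overvalues ILS, so borrow JPY, buy ILS at spot, deposit the ILS at 9.54%, and sell the proceeds forward at 53.539.
Profit = 5,082,221,698.40 − 4,990,755,924.00 = JPY 91,465,774.

JPY 91,465,774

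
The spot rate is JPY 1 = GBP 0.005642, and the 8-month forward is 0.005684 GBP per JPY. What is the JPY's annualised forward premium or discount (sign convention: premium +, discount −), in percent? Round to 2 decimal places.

+1.12%

T = 8/12 years.
(F − S)/S = (0.005684 − 0.005642)/0.005642 = 0.0074442.
Per annum: 0.0074442 / (8/12) = 0.011166 = 1.12%.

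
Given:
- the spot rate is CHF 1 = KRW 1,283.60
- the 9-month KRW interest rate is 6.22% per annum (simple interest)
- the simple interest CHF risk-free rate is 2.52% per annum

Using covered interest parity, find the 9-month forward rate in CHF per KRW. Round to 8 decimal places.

T = 9/12 years.
KRW growth factor: 1 + 0.0622×9/12 = 1.046650.
CHF growth factor: 1 + 0.0252×9/12 = 1.018900.
So F = 1283.6 × 1.046650 / 1.018900 = 1318.559 (KRW/CHF).
Invert for CHF per KRW: 1 / 1318.559 = 0.00075840.

0.00075840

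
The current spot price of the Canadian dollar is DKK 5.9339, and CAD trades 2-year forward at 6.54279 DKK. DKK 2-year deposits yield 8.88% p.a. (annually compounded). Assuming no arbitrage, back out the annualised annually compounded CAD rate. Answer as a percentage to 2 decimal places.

T = 2 years.
F/S = 6.54279/5.9339 = 1.1026121 = (growth of DKK) / (growth of CAD).
DKK growth factor: (1 + 0.0888)^2 = 1.1854854.
That pins the CAD growth at 1.0751609.
r = 1.0751609^(1/2) − 1 = 0.036900 → 3.69%.

3.69%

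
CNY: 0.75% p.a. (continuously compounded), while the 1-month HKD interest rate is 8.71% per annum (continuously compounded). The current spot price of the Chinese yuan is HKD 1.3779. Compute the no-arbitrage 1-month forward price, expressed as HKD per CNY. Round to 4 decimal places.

T = 1/12 years.
Growth of 1 HKD over T: e^(0.0871×1/12) = 1.0072847.
CNY accumulates by e^(0.0075×1/12) = 1.0006252.
CIP: F = S · (grow HKD)/(grow CNY) = 1.3779 × 1.0072847/1.0006252 = 1.387070 HKD per CNY.

1.3871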